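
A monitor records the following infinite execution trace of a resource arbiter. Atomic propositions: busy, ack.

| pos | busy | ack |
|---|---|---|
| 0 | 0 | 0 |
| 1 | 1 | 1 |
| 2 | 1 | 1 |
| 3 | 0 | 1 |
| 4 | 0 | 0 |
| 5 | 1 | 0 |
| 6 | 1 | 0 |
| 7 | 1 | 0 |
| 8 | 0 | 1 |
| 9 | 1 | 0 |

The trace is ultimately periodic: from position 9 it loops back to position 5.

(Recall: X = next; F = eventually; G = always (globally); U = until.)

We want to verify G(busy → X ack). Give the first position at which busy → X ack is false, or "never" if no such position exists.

5

Check busy → X ack at each position in order: 0 ✓, 1 ✓, 2 ✓, 3 ✓, 4 ✓.
At position 5 the labels are {busy} and the next position 6 has {busy}, so busy → X ack is false there. This is the first violation.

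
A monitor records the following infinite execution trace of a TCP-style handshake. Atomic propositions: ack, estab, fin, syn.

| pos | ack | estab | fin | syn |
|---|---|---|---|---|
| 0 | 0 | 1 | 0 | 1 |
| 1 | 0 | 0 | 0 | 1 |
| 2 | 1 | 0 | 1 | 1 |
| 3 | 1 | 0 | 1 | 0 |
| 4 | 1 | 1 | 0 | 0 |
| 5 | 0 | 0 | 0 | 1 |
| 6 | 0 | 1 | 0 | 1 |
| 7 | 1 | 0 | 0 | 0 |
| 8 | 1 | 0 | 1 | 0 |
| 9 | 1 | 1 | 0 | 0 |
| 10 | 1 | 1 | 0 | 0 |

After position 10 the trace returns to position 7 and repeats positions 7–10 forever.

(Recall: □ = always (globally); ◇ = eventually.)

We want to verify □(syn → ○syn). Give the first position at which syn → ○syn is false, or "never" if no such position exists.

Check syn → ○syn at each position in order: 0 ✓, 1 ✓.
At position 2 the labels are {ack, fin, syn} and the next position 3 has {ack, fin}, so syn → ○syn is false there. This is the first violation.

2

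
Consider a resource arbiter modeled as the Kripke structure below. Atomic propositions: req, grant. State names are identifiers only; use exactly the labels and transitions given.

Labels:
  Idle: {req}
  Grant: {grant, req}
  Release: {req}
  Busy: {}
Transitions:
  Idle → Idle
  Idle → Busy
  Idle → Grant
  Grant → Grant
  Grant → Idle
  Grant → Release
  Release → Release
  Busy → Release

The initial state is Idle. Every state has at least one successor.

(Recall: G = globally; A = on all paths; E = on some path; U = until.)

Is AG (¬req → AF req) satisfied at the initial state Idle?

Holds

States satisfying ¬req → AF req: {Idle, Grant, Release, Busy}.
States satisfying AG (¬req → AF req): {Idle, Grant, Release, Busy}.
Every state reachable from Idle satisfies ¬req → AF req.
Idle ∈ Sat(AG (¬req → AF req)).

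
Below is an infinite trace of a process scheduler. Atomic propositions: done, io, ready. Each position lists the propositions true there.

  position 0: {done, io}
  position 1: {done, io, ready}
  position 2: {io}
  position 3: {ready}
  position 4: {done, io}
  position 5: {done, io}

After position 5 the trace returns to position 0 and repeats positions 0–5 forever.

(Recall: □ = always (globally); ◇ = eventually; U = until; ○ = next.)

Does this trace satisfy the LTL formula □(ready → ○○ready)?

ready → ○○ready must hold at every position from 0 onward. It fails at position 3, so □(ready → ○○ready) is false.
Positions where ready holds: 1, 3.
Check ○○ready at each: 1→ok, 3→fails.

No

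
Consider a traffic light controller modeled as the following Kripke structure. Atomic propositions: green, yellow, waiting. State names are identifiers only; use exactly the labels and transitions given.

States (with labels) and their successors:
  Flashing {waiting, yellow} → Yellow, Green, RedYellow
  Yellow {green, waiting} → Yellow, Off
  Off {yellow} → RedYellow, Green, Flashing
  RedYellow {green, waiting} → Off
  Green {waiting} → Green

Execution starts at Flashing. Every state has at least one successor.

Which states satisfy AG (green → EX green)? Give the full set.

States satisfying green → EX green: {Flashing, Yellow, Off, Green}.
States satisfying AG (green → EX green): {Green}.

{Green}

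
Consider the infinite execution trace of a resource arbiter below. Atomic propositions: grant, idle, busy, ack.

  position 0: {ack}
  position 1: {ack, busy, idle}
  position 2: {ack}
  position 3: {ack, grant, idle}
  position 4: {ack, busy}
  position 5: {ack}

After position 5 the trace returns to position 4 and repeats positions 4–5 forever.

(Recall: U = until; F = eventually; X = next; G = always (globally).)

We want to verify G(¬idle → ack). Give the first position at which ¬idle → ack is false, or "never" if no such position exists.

¬idle → ack holds at every position 0..5, and those are all the positions the trace ever visits, so the invariant G(¬idle → ack) is never violated.

never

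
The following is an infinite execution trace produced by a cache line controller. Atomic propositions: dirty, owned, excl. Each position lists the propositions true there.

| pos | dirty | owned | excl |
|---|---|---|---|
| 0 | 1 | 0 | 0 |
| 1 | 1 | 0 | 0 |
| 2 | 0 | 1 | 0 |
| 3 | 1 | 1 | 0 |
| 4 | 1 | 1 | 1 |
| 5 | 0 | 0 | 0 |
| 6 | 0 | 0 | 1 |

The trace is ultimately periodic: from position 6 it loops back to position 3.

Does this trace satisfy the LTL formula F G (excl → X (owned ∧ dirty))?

Violated

G (excl → X (owned ∧ dirty)) is false at every position 0..6, so it never becomes true and F G (excl → X (owned ∧ dirty)) fails.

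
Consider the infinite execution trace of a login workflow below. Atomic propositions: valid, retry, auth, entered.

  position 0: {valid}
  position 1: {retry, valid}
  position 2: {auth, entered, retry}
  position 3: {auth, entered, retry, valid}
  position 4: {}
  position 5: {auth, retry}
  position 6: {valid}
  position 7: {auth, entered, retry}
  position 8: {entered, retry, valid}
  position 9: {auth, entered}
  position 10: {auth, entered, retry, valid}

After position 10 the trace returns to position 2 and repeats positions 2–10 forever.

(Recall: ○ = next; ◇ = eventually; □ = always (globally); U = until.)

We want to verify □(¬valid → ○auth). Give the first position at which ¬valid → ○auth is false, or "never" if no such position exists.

Check ¬valid → ○auth at each position in order: 0 ✓, 1 ✓, 2 ✓, 3 ✓, 4 ✓.
At position 5 the labels are {auth, retry} and the next position 6 has {valid}, so ¬valid → ○auth is false there. This is the first violation.

5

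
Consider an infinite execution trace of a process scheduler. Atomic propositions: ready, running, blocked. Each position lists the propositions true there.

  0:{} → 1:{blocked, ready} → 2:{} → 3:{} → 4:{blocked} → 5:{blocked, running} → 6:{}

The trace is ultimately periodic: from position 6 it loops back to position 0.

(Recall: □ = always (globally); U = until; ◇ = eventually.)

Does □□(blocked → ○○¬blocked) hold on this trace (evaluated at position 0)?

Holds

□(blocked → ○○¬blocked) holds at every position 0..6, and those are all positions ever visited, so □□(blocked → ○○¬blocked) holds.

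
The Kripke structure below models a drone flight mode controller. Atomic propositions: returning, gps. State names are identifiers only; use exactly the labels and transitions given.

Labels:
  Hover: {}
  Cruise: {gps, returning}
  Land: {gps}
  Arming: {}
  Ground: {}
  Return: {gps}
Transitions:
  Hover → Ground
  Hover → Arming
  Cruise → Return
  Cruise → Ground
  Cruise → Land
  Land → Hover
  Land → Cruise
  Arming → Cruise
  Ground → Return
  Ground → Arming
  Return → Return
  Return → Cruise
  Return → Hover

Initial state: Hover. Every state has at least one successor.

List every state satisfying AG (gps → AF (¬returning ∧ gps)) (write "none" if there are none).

none

States satisfying gps → AF (¬returning ∧ gps): {Hover, Land, Arming, Ground, Return}.
States satisfying AG (gps → AF (¬returning ∧ gps)): ∅.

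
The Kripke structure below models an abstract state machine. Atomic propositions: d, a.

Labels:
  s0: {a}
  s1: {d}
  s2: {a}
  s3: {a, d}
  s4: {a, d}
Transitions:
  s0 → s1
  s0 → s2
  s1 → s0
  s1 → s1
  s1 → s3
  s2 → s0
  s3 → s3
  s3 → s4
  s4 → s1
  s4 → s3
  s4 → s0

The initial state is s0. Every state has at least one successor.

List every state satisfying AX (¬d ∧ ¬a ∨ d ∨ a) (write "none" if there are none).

{s0, s1, s2, s3, s4}

States satisfying ¬d ∧ ¬a ∨ d ∨ a: {s0, s1, s2, s3, s4}.
States satisfying AX (¬d ∧ ¬a ∨ d ∨ a): {s0, s1, s2, s3, s4}.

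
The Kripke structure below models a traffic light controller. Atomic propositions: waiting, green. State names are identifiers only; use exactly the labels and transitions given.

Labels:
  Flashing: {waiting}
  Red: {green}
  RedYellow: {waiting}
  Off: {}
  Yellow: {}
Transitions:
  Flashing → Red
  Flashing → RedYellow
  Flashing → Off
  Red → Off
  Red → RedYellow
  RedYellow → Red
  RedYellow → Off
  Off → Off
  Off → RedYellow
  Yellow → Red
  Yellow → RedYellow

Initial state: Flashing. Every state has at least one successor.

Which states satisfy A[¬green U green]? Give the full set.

{Red}

States satisfying ¬green: {Flashing, RedYellow, Off, Yellow}.
States satisfying green: {Red}.
States satisfying A[¬green U green]: {Red}.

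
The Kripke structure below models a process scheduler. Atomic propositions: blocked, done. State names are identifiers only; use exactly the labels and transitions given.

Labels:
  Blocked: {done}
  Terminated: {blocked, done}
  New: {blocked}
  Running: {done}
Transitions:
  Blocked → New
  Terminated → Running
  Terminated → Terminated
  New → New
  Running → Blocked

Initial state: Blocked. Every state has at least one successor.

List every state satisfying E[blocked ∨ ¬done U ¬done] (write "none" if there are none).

{New}

States satisfying blocked ∨ ¬done: {Terminated, New}.
States satisfying ¬done: {New}.
States satisfying E[blocked ∨ ¬done U ¬done]: {New}.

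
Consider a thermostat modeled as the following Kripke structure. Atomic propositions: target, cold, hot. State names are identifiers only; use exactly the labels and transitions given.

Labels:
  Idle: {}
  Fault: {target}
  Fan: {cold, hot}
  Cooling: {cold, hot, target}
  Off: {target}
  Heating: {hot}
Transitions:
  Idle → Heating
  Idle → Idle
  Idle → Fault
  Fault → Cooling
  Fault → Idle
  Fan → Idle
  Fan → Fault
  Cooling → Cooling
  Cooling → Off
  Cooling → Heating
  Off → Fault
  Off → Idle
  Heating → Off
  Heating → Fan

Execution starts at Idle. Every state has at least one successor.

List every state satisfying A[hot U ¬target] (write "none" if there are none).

{Idle, Fan, Heating}

States satisfying hot: {Fan, Cooling, Heating}.
States satisfying ¬target: {Idle, Fan, Heating}.
States satisfying A[hot U ¬target]: {Idle, Fan, Heating}.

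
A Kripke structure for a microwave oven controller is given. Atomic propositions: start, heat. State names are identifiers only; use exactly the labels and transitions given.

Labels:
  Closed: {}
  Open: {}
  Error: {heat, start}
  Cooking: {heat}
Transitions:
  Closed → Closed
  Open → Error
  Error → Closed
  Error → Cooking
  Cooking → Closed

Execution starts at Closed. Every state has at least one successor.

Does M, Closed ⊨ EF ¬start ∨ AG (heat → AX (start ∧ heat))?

Yes

States satisfying ¬start: {Closed, Open, Cooking}.
States satisfying EF ¬start: {Closed, Open, Error, Cooking}.
States satisfying heat → AX (start ∧ heat): {Closed, Open}.
States satisfying AG (heat → AX (start ∧ heat)): {Closed}.
States satisfying EF ¬start ∨ AG (heat → AX (start ∧ heat)): {Closed, Open, Error, Cooking}.
Closed ∈ Sat(EF ¬start ∨ AG (heat → AX (start ∧ heat))).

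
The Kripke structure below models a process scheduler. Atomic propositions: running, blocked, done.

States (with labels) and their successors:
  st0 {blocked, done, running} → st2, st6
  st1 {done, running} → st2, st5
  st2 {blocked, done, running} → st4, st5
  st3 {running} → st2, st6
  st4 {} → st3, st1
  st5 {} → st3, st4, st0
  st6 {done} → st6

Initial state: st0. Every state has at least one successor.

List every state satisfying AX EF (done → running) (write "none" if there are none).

{st1, st2, st4, st5}

States satisfying EF (done → running): {st0, st1, st2, st3, st4, st5}.
States satisfying AX EF (done → running): {st1, st2, st4, st5}.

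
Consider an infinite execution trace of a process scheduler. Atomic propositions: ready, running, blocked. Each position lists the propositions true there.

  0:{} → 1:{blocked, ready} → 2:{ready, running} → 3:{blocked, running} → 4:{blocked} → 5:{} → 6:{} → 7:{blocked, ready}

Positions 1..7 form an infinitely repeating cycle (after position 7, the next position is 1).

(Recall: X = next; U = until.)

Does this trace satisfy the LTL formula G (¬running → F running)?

¬running → F running holds at every position 0..7, and those are all positions ever visited, so G (¬running → F running) holds.
Positions where ¬running holds: 0, 1, 4, 5, 6, 7.
Check F running at each: 0→ok, 1→ok, 4→ok, 5→ok, 6→ok, 7→ok.

Holds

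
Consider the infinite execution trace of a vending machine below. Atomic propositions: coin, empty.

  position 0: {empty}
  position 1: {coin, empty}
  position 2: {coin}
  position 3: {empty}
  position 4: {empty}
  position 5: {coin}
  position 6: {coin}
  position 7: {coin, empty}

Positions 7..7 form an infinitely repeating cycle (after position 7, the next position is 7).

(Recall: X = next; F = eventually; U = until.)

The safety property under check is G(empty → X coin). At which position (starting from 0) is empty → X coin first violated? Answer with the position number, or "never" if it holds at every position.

3

Check empty → X coin at each position in order: 0 ✓, 1 ✓, 2 ✓.
At position 3 the labels are {empty} and the next position 4 has {empty}, so empty → X coin is false there. This is the first violation.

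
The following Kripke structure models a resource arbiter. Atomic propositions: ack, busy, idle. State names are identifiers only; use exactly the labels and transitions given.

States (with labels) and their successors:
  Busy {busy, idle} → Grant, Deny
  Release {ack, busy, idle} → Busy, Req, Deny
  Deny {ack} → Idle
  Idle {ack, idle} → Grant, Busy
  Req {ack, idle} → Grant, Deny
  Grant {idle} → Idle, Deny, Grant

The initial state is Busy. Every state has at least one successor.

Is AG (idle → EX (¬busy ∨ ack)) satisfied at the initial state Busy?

Yes

States satisfying idle → EX (¬busy ∨ ack): {Busy, Release, Deny, Idle, Req, Grant}.
States satisfying AG (idle → EX (¬busy ∨ ack)): {Busy, Release, Deny, Idle, Req, Grant}.
Every state reachable from Busy satisfies idle → EX (¬busy ∨ ack).
Busy ∈ Sat(AG (idle → EX (¬busy ∨ ack))).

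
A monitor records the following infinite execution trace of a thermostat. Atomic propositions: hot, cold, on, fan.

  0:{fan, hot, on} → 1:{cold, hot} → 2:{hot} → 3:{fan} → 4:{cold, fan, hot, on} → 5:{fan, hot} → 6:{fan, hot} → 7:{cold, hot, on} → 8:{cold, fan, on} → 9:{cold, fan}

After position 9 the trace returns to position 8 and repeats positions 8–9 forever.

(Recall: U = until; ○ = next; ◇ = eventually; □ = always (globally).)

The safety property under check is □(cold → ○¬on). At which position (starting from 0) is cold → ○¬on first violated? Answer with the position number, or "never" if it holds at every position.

Check cold → ○¬on at each position in order: 0 ✓, 1 ✓, 2 ✓, 3 ✓, 4 ✓, 5 ✓, 6 ✓.
At position 7 the labels are {cold, hot, on} and the next position 8 has {cold, fan, on}, so cold → ○¬on is false there. This is the first violation.

7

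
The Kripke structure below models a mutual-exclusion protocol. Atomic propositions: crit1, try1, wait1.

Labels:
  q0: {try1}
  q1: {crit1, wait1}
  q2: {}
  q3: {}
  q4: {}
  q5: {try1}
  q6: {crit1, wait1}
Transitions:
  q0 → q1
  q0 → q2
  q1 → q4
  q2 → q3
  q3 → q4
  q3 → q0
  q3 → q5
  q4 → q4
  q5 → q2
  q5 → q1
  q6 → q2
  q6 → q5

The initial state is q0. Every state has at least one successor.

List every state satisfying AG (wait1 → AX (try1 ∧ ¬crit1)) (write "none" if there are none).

States satisfying wait1 → AX (try1 ∧ ¬crit1): {q0, q2, q3, q4, q5}.
States satisfying AG (wait1 → AX (try1 ∧ ¬crit1)): {q4}.

{q4}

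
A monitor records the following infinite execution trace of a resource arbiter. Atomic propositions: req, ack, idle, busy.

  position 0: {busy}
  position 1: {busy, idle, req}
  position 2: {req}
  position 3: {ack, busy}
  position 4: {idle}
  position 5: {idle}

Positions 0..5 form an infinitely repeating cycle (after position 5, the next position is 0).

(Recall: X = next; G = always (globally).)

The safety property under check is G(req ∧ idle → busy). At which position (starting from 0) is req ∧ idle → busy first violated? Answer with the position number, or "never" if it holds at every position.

never

req ∧ idle → busy holds at every position 0..5, and those are all the positions the trace ever visits, so the invariant G(req ∧ idle → busy) is never violated.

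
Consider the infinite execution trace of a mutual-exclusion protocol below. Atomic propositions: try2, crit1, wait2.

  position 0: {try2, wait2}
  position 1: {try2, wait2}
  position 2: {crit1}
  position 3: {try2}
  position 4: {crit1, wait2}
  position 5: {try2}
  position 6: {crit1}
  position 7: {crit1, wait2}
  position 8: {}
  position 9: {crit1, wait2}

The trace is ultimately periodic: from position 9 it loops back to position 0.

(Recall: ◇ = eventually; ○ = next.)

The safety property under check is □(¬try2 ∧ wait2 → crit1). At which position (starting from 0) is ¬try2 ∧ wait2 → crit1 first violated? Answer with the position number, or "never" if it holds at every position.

never

¬try2 ∧ wait2 → crit1 holds at every position 0..9, and those are all the positions the trace ever visits, so the invariant □(¬try2 ∧ wait2 → crit1) is never violated.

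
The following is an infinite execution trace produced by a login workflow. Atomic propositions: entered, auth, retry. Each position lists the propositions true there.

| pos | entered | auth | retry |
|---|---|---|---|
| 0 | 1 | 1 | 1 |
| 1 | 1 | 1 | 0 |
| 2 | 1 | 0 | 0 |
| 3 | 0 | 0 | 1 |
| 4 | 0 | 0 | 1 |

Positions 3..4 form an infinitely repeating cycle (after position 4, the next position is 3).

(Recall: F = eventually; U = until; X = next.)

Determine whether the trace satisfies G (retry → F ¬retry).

retry → F ¬retry must hold at every position from 0 onward. It fails at position 3, so G (retry → F ¬retry) is false.
Positions where retry holds: 0, 3, 4.
Check F ¬retry at each: 0→ok, 3→fails, 4→fails.

Does not hold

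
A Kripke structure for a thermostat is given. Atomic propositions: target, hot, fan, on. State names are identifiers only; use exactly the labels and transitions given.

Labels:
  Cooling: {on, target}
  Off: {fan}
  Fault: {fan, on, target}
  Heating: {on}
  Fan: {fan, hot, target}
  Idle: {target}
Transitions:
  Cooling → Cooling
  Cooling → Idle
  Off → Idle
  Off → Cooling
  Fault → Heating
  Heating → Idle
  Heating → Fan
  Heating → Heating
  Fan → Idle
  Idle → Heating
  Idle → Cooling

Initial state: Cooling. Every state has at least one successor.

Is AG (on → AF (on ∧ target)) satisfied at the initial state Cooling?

Violated

States satisfying on → AF (on ∧ target): {Cooling, Off, Fault, Fan, Idle}.
States satisfying AG (on → AF (on ∧ target)): ∅.
Heating is reachable from Cooling and violates on → AF (on ∧ target), so AG fails at Cooling.
Cooling ∉ Sat(AG (on → AF (on ∧ target))).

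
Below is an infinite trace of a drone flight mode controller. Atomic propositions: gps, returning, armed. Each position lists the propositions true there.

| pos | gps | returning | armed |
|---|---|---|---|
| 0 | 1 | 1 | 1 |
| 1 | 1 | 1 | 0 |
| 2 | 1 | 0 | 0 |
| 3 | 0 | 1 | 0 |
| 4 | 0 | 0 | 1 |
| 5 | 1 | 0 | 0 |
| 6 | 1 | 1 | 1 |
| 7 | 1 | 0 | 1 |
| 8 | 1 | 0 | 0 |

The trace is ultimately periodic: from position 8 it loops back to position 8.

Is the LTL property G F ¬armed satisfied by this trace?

Holds

F ¬armed holds at every position 0..8, and those are all positions ever visited, so G F ¬armed holds.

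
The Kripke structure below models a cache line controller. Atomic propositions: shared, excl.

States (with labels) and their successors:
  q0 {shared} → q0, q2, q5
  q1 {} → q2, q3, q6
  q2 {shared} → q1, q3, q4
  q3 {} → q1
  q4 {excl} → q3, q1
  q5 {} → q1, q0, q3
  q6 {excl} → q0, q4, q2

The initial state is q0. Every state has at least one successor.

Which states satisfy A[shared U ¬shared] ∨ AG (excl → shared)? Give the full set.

{q1, q2, q3, q4, q5, q6}

States satisfying shared: {q0, q2}.
States satisfying ¬shared: {q1, q3, q4, q5, q6}.
States satisfying A[shared U ¬shared]: {q1, q2, q3, q4, q5, q6}.
States satisfying excl → shared: {q0, q1, q2, q3, q5}.
States satisfying AG (excl → shared): ∅.
States satisfying A[shared U ¬shared] ∨ AG (excl → shared): {q1, q2, q3, q4, q5, q6}.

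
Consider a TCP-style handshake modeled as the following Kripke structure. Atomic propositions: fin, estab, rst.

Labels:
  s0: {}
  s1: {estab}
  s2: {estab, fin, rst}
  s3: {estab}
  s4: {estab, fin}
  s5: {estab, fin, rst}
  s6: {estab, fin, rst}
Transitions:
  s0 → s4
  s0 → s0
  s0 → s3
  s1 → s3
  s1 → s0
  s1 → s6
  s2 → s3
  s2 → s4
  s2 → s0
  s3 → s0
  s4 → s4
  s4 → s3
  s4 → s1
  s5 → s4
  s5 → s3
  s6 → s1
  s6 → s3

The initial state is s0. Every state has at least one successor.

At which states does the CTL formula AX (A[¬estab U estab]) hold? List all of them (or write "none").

{s4, s5, s6}

States satisfying A[¬estab U estab]: {s1, s2, s3, s4, s5, s6}.
States satisfying AX (A[¬estab U estab]): {s4, s5, s6}.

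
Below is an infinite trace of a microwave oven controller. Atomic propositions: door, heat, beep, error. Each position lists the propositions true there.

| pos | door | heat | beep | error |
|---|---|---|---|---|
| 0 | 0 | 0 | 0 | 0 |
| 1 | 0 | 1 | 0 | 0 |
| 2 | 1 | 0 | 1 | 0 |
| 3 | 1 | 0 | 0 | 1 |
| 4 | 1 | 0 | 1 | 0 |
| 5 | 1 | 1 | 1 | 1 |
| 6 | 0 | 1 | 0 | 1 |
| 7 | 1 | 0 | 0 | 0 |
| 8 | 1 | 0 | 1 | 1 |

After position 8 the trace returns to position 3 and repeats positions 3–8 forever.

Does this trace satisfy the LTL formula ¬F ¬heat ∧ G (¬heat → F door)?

¬heat → F door holds at every position 0..8, and those are all positions ever visited, so G (¬heat → F door) holds.
Positions where ¬heat holds: 0, 2, 3, 4, 7, 8.
Check F door at each: 0→ok, 2→ok, 3→ok, 4→ok, 7→ok, 8→ok.
At position 0: ¬F ¬heat is false; G (¬heat → F door) is true; so ¬F ¬heat ∧ G (¬heat → F door) is false.

Violated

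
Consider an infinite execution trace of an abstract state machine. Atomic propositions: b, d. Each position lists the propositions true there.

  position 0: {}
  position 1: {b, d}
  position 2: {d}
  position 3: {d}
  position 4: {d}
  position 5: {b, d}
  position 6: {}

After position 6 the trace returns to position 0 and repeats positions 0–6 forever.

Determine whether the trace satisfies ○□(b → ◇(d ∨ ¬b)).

Yes

The position after 0 is 1; □(b → ◇(d ∨ ¬b)) is true there.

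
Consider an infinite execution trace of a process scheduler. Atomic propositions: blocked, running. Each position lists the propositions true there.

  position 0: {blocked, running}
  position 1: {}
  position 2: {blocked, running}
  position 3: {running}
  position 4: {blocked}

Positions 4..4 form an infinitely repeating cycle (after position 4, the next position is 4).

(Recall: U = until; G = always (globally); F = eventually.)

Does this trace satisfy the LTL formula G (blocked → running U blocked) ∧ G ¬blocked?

blocked → running U blocked holds at every position 0..4, and those are all positions ever visited, so G (blocked → running U blocked) holds.
Positions where blocked holds: 0, 2, 4.
Check running U blocked at each: 0→ok, 2→ok, 4→ok.
¬blocked must hold at every position from 0 onward. It fails at position 0, so G ¬blocked is false.
At position 0: G (blocked → running U blocked) is true; G ¬blocked is false; so G (blocked → running U blocked) ∧ G ¬blocked is false.

Violated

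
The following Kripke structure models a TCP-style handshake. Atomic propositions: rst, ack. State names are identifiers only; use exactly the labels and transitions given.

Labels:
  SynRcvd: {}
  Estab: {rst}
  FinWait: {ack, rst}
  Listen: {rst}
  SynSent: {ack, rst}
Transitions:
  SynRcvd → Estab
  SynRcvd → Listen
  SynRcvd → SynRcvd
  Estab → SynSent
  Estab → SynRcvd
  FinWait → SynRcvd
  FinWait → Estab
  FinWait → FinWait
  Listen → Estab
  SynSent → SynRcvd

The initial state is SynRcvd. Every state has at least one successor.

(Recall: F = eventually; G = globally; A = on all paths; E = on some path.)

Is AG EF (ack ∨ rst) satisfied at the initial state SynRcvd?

States satisfying EF (ack ∨ rst): {SynRcvd, Estab, FinWait, Listen, SynSent}.
States satisfying AG EF (ack ∨ rst): {SynRcvd, Estab, FinWait, Listen, SynSent}.
Every state reachable from SynRcvd satisfies EF (ack ∨ rst).
SynRcvd ∈ Sat(AG EF (ack ∨ rst)).

Satisfied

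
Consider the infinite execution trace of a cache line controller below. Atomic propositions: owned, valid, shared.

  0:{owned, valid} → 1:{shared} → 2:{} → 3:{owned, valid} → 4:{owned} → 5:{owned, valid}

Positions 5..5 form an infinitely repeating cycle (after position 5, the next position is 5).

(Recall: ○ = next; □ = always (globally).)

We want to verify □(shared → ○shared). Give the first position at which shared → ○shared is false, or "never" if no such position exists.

1

Check shared → ○shared at each position in order: 0 ✓.
At position 1 the labels are {shared} and the next position 2 has {}, so shared → ○shared is false there. This is the first violation.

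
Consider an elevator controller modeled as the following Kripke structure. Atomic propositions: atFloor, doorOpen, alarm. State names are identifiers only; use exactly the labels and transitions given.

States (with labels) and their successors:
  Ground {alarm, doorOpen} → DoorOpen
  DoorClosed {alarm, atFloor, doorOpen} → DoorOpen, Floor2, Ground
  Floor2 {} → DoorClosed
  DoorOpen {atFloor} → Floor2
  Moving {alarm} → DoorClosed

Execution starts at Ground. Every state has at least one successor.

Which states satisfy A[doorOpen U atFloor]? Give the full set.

{Ground, DoorClosed, DoorOpen}

States satisfying doorOpen: {Ground, DoorClosed}.
States satisfying atFloor: {DoorClosed, DoorOpen}.
States satisfying A[doorOpen U atFloor]: {Ground, DoorClosed, DoorOpen}.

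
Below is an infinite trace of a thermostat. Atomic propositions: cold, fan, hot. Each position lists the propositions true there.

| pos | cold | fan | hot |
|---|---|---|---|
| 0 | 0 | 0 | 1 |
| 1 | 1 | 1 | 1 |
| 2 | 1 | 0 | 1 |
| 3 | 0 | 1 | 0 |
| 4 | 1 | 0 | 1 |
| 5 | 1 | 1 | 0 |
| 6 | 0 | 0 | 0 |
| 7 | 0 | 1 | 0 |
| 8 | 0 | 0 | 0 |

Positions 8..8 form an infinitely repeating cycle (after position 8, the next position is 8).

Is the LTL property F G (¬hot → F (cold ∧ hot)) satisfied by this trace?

G (¬hot → F (cold ∧ hot)) is false at every position 0..8, so it never becomes true and F G (¬hot → F (cold ∧ hot)) fails.

Violated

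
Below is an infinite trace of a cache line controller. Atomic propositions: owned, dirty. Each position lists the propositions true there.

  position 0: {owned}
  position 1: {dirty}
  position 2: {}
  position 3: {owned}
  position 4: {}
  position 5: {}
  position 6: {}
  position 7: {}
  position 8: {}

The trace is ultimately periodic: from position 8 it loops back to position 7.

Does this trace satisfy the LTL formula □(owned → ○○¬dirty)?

Holds

owned → ○○¬dirty holds at every position 0..8, and those are all positions ever visited, so □(owned → ○○¬dirty) holds.
Positions where owned holds: 0, 3.
Check ○○¬dirty at each: 0→ok, 3→ok.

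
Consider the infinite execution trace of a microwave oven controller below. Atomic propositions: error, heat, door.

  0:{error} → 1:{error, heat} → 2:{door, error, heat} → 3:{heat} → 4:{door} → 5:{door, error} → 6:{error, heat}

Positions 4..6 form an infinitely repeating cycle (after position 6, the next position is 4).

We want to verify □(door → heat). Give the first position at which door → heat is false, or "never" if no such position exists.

Check door → heat at each position in order: 0 ✓, 1 ✓, 2 ✓, 3 ✓.
At position 4 the labels are {door}, so door → heat is false there. This is the first violation.

4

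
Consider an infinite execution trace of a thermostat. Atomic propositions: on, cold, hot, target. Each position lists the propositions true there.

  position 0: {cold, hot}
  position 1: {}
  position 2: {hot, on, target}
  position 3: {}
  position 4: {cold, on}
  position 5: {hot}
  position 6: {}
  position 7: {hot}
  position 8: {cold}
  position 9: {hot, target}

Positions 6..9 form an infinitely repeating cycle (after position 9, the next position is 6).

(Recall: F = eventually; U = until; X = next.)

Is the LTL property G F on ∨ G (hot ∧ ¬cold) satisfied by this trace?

F on must hold at every position from 0 onward. It fails at position 5, so G F on is false.
hot ∧ ¬cold must hold at every position from 0 onward. It fails at position 0, so G (hot ∧ ¬cold) is false.
At position 0: G F on is false; G (hot ∧ ¬cold) is false; so G F on ∨ G (hot ∧ ¬cold) is false.

No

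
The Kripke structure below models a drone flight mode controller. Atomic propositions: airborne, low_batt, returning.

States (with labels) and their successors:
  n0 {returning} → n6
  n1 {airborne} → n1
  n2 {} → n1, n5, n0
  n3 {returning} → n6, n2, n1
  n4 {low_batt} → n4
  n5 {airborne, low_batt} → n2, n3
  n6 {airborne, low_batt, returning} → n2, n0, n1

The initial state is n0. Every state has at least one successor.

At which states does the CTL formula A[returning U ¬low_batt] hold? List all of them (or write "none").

{n0, n1, n2, n3, n6}

States satisfying returning: {n0, n3, n6}.
States satisfying ¬low_batt: {n0, n1, n2, n3}.
States satisfying A[returning U ¬low_batt]: {n0, n1, n2, n3, n6}.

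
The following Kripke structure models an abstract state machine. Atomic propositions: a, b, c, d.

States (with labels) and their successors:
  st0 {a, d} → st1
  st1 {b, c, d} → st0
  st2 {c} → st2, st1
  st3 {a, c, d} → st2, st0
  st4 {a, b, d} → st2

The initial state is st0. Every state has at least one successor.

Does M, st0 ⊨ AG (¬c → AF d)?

States satisfying ¬c → AF d: {st0, st1, st2, st3, st4}.
States satisfying AG (¬c → AF d): {st0, st1, st2, st3, st4}.
Every state reachable from st0 satisfies ¬c → AF d.
st0 ∈ Sat(AG (¬c → AF d)).

Satisfied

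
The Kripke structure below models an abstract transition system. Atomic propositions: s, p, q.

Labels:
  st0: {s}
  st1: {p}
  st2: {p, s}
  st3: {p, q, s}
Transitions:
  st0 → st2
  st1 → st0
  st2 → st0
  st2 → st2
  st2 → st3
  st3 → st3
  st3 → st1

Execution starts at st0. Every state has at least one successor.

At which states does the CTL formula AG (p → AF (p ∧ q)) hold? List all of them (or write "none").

States satisfying p → AF (p ∧ q): {st0, st3}.
States satisfying AG (p → AF (p ∧ q)): ∅.

none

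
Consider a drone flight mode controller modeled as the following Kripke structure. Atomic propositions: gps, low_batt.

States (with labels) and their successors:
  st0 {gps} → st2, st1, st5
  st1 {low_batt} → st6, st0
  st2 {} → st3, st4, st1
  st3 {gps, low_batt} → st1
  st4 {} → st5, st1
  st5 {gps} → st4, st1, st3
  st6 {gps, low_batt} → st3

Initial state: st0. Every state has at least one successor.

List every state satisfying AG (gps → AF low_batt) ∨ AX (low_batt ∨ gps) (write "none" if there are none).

States satisfying gps → AF low_batt: {st1, st2, st3, st4, st6}.
States satisfying AG (gps → AF low_batt): ∅.
States satisfying low_batt ∨ gps: {st0, st1, st3, st5, st6}.
States satisfying AX (low_batt ∨ gps): {st1, st3, st4, st6}.
States satisfying AG (gps → AF low_batt) ∨ AX (low_batt ∨ gps): {st1, st3, st4, st6}.

{st1, st3, st4, st6}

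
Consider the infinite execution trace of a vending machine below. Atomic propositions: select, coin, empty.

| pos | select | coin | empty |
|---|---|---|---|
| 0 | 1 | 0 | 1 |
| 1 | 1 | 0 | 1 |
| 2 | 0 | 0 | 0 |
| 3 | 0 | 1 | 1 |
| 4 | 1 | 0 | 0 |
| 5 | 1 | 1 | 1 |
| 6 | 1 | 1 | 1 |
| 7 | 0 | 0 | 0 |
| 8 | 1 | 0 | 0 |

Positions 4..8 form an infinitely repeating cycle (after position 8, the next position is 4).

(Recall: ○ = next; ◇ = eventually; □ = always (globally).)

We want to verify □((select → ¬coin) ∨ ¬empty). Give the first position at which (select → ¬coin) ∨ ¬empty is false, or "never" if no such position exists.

Check (select → ¬coin) ∨ ¬empty at each position in order: 0 ✓, 1 ✓, 2 ✓, 3 ✓, 4 ✓.
At position 5 the labels are {coin, empty, select}, so (select → ¬coin) ∨ ¬empty is false there. This is the first violation.

5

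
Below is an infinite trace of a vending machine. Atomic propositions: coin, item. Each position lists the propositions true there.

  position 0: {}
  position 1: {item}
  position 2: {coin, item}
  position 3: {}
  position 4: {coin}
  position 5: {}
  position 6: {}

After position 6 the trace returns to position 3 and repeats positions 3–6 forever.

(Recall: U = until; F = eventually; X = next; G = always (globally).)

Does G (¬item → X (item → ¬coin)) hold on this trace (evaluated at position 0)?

¬item → X (item → ¬coin) holds at every position 0..6, and those are all positions ever visited, so G (¬item → X (item → ¬coin)) holds.
Positions where ¬item holds: 0, 3, 4, 5, 6.
Check X (item → ¬coin) at each: 0→ok, 3→ok, 4→ok, 5→ok, 6→ok.

Satisfied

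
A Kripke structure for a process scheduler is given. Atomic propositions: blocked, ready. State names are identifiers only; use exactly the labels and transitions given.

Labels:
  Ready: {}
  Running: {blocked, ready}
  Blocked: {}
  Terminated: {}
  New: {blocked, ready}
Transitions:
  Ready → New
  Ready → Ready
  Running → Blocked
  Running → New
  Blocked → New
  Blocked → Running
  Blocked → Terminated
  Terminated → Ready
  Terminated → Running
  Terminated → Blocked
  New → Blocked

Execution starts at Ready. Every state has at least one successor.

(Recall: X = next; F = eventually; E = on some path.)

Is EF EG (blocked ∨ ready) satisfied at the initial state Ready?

States satisfying EG (blocked ∨ ready): ∅.
States satisfying EF EG (blocked ∨ ready): ∅.
No suitable path/successor from Ready witnesses the formula.
Ready ∉ Sat(EF EG (blocked ∨ ready)).

Does not hold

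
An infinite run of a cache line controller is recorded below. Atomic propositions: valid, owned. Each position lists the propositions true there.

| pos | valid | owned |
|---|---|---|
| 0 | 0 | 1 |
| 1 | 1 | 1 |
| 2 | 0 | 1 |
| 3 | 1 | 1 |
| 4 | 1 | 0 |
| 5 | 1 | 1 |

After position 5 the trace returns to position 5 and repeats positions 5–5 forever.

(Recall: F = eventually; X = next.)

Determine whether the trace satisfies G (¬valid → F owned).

Yes

¬valid → F owned holds at every position 0..5, and those are all positions ever visited, so G (¬valid → F owned) holds.
Positions where ¬valid holds: 0, 2.
Check F owned at each: 0→ok, 2→ok.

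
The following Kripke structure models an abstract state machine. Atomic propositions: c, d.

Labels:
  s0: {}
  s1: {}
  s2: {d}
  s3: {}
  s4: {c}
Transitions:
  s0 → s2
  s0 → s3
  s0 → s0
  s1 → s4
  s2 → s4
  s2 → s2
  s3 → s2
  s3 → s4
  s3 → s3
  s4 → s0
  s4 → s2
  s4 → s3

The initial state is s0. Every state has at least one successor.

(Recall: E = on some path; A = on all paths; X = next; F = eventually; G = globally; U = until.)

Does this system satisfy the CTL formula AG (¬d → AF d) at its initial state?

No

States satisfying ¬d → AF d: {s2}.
States satisfying AG (¬d → AF d): ∅.
s0 is reachable from s0 and violates ¬d → AF d, so AG fails at s0.
s0 ∉ Sat(AG (¬d → AF d)).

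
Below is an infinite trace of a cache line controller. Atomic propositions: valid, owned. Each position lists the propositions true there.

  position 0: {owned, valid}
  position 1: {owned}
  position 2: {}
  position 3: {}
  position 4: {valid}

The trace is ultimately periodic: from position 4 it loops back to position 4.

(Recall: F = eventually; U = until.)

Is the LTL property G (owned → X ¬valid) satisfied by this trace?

Yes

owned → X ¬valid holds at every position 0..4, and those are all positions ever visited, so G (owned → X ¬valid) holds.
Positions where owned holds: 0, 1.
Check X ¬valid at each: 0→ok, 1→ok.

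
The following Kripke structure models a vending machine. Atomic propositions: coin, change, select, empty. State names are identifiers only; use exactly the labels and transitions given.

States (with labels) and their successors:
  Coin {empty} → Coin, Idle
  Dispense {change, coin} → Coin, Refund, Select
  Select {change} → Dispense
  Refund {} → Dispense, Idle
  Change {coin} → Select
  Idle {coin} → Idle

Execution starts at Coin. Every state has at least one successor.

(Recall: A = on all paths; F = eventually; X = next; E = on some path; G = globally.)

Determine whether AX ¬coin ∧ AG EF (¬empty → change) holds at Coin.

Does not hold

States satisfying ¬coin: {Coin, Select, Refund}.
States satisfying AX ¬coin: {Dispense, Change}.
States satisfying EF (¬empty → change): {Coin, Dispense, Select, Refund, Change}.
States satisfying AG EF (¬empty → change): ∅.
States satisfying AX ¬coin ∧ AG EF (¬empty → change): ∅.
Coin ∉ Sat(AX ¬coin ∧ AG EF (¬empty → change)).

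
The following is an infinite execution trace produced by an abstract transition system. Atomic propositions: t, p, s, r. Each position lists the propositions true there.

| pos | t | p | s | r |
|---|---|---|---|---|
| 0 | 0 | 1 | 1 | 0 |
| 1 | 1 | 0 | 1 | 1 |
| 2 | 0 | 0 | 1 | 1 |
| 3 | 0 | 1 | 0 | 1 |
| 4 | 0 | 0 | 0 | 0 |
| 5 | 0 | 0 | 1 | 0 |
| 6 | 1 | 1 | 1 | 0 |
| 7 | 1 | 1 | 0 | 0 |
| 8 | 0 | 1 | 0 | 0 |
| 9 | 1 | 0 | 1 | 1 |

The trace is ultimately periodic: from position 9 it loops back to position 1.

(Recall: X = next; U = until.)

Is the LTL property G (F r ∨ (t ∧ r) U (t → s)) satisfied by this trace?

Satisfied

F r ∨ (t ∧ r) U (t → s) holds at every position 0..9, and those are all positions ever visited, so G (F r ∨ (t ∧ r) U (t → s)) holds.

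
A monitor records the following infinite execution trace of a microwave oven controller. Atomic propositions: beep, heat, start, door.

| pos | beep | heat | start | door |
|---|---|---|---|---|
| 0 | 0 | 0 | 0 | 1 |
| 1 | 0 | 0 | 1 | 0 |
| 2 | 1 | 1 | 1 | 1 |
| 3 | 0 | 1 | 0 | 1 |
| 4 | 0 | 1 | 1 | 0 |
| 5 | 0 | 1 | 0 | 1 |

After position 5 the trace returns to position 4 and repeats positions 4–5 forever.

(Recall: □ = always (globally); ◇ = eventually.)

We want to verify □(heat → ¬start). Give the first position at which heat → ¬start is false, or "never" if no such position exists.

2

Check heat → ¬start at each position in order: 0 ✓, 1 ✓.
At position 2 the labels are {beep, door, heat, start}, so heat → ¬start is false there. This is the first violation.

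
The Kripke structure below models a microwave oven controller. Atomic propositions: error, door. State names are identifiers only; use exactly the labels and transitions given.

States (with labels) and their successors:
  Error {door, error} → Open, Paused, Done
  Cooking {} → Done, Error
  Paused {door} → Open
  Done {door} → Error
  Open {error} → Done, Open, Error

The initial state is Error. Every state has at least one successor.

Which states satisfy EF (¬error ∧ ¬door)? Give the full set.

States satisfying ¬error ∧ ¬door: {Cooking}.
States satisfying EF (¬error ∧ ¬door): {Cooking}.

{Cooking}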